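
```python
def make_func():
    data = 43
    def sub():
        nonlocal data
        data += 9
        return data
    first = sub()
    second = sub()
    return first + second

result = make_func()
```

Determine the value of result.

Step 1: data starts at 43.
Step 2: First call: data = 43 + 9 = 52, returns 52.
Step 3: Second call: data = 52 + 9 = 61, returns 61.
Step 4: result = 52 + 61 = 113

The answer is 113.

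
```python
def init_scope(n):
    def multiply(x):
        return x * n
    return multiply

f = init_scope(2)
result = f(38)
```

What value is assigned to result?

Step 1: init_scope(2) returns multiply closure with n = 2.
Step 2: f(38) computes 38 * 2 = 76.
Step 3: result = 76

The answer is 76.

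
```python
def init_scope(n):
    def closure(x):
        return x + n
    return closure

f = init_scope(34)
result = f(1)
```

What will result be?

Step 1: init_scope(34) creates a closure that captures n = 34.
Step 2: f(1) calls the closure with x = 1, returning 1 + 34 = 35.
Step 3: result = 35

The answer is 35.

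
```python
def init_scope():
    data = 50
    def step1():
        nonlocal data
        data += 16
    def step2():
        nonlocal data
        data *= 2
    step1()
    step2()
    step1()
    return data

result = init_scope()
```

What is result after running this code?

Step 1: data = 50.
Step 2: step1(): data = 50 + 16 = 66.
Step 3: step2(): data = 66 * 2 = 132.
Step 4: step1(): data = 132 + 16 = 148. result = 148

The answer is 148.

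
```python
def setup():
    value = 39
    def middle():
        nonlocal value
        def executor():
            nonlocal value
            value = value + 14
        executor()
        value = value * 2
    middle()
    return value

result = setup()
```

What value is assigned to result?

Step 1: value = 39.
Step 2: executor() adds 14: value = 39 + 14 = 53.
Step 3: middle() doubles: value = 53 * 2 = 106.
Step 4: result = 106

The answer is 106.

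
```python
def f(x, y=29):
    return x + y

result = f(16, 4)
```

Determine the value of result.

Step 1: f(16, 4) overrides default y with 4.
Step 2: Returns 16 + 4 = 20.
Step 3: result = 20

The answer is 20.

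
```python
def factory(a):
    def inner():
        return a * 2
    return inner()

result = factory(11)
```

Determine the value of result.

Step 1: factory(11) binds parameter a = 11.
Step 2: inner() accesses a = 11 from enclosing scope.
Step 3: result = 11 * 2 = 22

The answer is 22.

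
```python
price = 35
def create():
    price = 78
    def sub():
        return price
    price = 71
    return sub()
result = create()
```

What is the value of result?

Step 1: create() sets price = 78, then later price = 71.
Step 2: sub() is called after price is reassigned to 71. Closures capture variables by reference, not by value.
Step 3: result = 71

The answer is 71.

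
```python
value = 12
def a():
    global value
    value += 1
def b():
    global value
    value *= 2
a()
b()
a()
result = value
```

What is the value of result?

Step 1: value = 12.
Step 2: a(): value = 12 + 1 = 13.
Step 3: b(): value = 13 * 2 = 26.
Step 4: a(): value = 26 + 1 = 27

The answer is 27.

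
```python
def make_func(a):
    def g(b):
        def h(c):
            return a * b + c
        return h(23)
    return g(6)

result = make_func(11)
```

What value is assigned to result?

Step 1: a = 11, b = 6, c = 23.
Step 2: h() computes a * b + c = 11 * 6 + 23 = 89.
Step 3: result = 89

The answer is 89.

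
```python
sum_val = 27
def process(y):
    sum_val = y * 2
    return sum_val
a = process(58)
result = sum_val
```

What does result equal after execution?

Step 1: Global sum_val = 27.
Step 2: process(58) creates local sum_val = 58 * 2 = 116.
Step 3: Global sum_val unchanged because no global keyword. result = 27

The answer is 27.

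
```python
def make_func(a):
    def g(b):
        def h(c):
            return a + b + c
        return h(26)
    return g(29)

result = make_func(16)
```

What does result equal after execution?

Step 1: a = 16, b = 29, c = 26 across three nested scopes.
Step 2: h() accesses all three via LEGB rule.
Step 3: result = 16 + 29 + 26 = 71

The answer is 71.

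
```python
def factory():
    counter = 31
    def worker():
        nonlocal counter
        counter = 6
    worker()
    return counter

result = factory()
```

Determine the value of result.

Step 1: factory() sets counter = 31.
Step 2: worker() uses nonlocal to reassign counter = 6.
Step 3: result = 6

The answer is 6.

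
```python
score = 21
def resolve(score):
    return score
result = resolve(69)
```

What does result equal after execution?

Step 1: Global score = 21.
Step 2: resolve(69) takes parameter score = 69, which shadows the global.
Step 3: result = 69

The answer is 69.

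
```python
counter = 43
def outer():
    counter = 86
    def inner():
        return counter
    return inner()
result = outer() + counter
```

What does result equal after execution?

Step 1: Global counter = 43. outer() shadows with counter = 86.
Step 2: inner() returns enclosing counter = 86. outer() = 86.
Step 3: result = 86 + global counter (43) = 129

The answer is 129.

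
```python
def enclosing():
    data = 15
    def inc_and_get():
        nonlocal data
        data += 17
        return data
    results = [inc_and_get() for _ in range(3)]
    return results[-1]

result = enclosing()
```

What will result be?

Step 1: data = 15.
Step 2: Three calls to inc_and_get(), each adding 17.
Step 3: Last value = 15 + 17 * 3 = 66

The answer is 66.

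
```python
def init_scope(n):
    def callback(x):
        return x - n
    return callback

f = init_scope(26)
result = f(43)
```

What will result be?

Step 1: init_scope(26) creates a closure capturing n = 26.
Step 2: f(43) computes 43 - 26 = 17.
Step 3: result = 17

The answer is 17.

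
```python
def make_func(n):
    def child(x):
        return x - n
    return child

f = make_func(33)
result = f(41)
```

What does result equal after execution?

Step 1: make_func(33) creates a closure capturing n = 33.
Step 2: f(41) computes 41 - 33 = 8.
Step 3: result = 8

The answer is 8.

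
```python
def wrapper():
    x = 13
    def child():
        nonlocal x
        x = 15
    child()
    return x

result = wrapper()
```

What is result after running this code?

Step 1: wrapper() sets x = 13.
Step 2: child() uses nonlocal to reassign x = 15.
Step 3: result = 15

The answer is 15.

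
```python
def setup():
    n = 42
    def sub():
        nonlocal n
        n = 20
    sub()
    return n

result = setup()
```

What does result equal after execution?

Step 1: setup() sets n = 42.
Step 2: sub() uses nonlocal to reassign n = 20.
Step 3: result = 20

The answer is 20.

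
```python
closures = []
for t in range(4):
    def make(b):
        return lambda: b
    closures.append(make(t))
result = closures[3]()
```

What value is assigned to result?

Step 1: make(t) creates a new scope capturing b = t at call time.
Step 2: closures[3] = make(3), so its lambda captures b = 3.
Step 3: result = 3 (closure factory fixes late binding)

The answer is 3.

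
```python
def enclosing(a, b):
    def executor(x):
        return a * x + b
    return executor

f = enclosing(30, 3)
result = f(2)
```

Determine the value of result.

Step 1: enclosing(30, 3) captures a = 30, b = 3.
Step 2: f(2) computes 30 * 2 + 3 = 63.
Step 3: result = 63

The answer is 63.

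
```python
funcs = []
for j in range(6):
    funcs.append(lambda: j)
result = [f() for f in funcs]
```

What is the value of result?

Step 1: All 6 lambdas share the same variable j.
Step 2: After the loop, j = 5.
Step 3: Each call returns 5. result = [5, 5, 5, 5, 5, 5]

The answer is [5, 5, 5, 5, 5, 5].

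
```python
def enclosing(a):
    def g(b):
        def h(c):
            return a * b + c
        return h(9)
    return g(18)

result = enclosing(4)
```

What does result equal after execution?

Step 1: a = 4, b = 18, c = 9.
Step 2: h() computes a * b + c = 4 * 18 + 9 = 81.
Step 3: result = 81

The answer is 81.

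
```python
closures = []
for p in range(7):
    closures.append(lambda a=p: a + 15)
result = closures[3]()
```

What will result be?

Step 1: Default argument a=p captures p's value at definition time.
Step 2: closures[3] was defined when p = 3, so a defaults to 3.
Step 3: result = 3 + 15 = 18 (default arg fixes the late binding issue)

The answer is 18.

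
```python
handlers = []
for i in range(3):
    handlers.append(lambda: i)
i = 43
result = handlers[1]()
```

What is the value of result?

Step 1: Lambdas capture the variable i by reference, not by value.
Step 2: After the loop, i is reassigned to 43.
Step 3: handlers[1]() looks up the current i = 43. result = 43

The answer is 43.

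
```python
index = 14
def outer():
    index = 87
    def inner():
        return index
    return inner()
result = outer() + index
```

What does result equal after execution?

Step 1: Global index = 14. outer() shadows with index = 87.
Step 2: inner() returns enclosing index = 87. outer() = 87.
Step 3: result = 87 + global index (14) = 101

The answer is 101.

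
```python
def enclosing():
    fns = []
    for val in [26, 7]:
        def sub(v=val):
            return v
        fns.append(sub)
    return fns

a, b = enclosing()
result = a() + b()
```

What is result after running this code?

Step 1: Default argument v=val captures val at each iteration.
Step 2: a() returns 26 (captured at first iteration), b() returns 7 (captured at second).
Step 3: result = 26 + 7 = 33

The answer is 33.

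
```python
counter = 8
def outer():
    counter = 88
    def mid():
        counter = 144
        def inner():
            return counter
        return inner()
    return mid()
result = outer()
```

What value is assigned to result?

Step 1: Three levels of shadowing: global 8, outer 88, mid 144.
Step 2: inner() finds counter = 144 in enclosing mid() scope.
Step 3: result = 144

The answer is 144.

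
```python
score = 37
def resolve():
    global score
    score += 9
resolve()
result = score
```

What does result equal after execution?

Step 1: score = 37 globally.
Step 2: resolve() modifies global score: score += 9 = 46.
Step 3: result = 46

The answer is 46.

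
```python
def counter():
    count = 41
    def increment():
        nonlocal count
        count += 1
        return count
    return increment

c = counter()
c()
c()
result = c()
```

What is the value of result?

Step 1: counter() creates closure with count = 41.
Step 2: Each c() call increments count via nonlocal. After 3 calls: 41 + 3 = 44.
Step 3: result = 44

The answer is 44.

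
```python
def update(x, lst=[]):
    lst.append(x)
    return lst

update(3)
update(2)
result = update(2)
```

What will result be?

Step 1: Mutable default argument gotcha! The list [] is created once.
Step 2: Each call appends to the SAME list: [3], [3, 2], [3, 2, 2].
Step 3: result = [3, 2, 2]

The answer is [3, 2, 2].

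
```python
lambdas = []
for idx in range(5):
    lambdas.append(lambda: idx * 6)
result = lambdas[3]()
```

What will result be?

Step 1: All lambdas reference the same variable idx (late binding).
Step 2: After the loop, idx = 4. Every lambda returns idx * 6.
Step 3: lambdas[3]() = 4 * 6 = 24

The answer is 24.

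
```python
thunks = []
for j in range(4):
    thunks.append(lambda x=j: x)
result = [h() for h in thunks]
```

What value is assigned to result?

Step 1: Default arg x=j captures j at each iteration.
Step 2: Each lambda has its own default: 0, 1, ..., 3.
Step 3: result = [0, 1, 2, 3]

The answer is [0, 1, 2, 3].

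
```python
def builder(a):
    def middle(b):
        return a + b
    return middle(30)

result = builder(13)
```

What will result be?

Step 1: builder(13) passes a = 13.
Step 2: middle(30) has b = 30, reads a = 13 from enclosing.
Step 3: result = 13 + 30 = 43

The answer is 43.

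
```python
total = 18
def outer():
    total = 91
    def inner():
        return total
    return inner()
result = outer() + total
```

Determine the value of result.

Step 1: Global total = 18. outer() shadows with total = 91.
Step 2: inner() returns enclosing total = 91. outer() = 91.
Step 3: result = 91 + global total (18) = 109

The answer is 109.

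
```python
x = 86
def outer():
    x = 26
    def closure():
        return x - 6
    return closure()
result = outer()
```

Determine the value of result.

Step 1: outer() shadows global x with x = 26.
Step 2: closure() finds x = 26 in enclosing scope, computes 26 - 6 = 20.
Step 3: result = 20

The answer is 20.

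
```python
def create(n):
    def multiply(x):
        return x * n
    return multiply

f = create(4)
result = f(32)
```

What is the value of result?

Step 1: create(4) returns multiply closure with n = 4.
Step 2: f(32) computes 32 * 4 = 128.
Step 3: result = 128

The answer is 128.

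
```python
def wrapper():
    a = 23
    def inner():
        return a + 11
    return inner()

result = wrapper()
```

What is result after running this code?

Step 1: wrapper() defines a = 23.
Step 2: inner() reads a = 23 from enclosing scope, returns 23 + 11 = 34.
Step 3: result = 34

The answer is 34.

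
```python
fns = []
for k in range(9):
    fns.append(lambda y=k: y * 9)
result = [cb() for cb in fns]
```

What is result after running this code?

Step 1: Default arg y=k captures k at each iteration.
Step 2: fns[k] has y defaulting to k, returns k * 9.
Step 3: result = [0, 9, 18, 27, 36, 45, 54, 63, 72]

The answer is [0, 9, 18, 27, 36, 45, 54, 63, 72].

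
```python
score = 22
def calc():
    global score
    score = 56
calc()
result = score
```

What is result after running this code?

Step 1: score = 22 globally.
Step 2: calc() declares global score and sets it to 56.
Step 3: After calc(), global score = 56. result = 56

The answer is 56.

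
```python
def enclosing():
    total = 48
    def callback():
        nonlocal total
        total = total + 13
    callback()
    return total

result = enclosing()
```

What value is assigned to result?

Step 1: enclosing() sets total = 48.
Step 2: callback() uses nonlocal to modify total in enclosing's scope: total = 48 + 13 = 61.
Step 3: enclosing() returns the modified total = 61

The answer is 61.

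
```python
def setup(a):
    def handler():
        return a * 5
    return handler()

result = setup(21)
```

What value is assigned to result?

Step 1: setup(21) binds parameter a = 21.
Step 2: handler() accesses a = 21 from enclosing scope.
Step 3: result = 21 * 5 = 105

The answer is 105.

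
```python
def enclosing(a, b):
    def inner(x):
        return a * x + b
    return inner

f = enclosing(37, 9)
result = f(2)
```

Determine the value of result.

Step 1: enclosing(37, 9) captures a = 37, b = 9.
Step 2: f(2) computes 37 * 2 + 9 = 83.
Step 3: result = 83

The answer is 83.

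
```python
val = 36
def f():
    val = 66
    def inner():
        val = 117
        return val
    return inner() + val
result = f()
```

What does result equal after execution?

Step 1: f() has local val = 66. inner() has local val = 117.
Step 2: inner() returns its local val = 117.
Step 3: f() returns 117 + its own val (66) = 183

The answer is 183.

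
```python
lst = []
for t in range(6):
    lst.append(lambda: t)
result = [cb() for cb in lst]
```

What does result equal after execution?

Step 1: All 6 lambdas share the same variable t.
Step 2: After the loop, t = 5.
Step 3: Each call returns 5. result = [5, 5, 5, 5, 5, 5]

The answer is [5, 5, 5, 5, 5, 5].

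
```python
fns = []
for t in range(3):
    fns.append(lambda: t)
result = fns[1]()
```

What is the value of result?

Step 1: The loop creates 3 lambdas, all referencing the same variable t.
Step 2: After the loop, t = 2 (final value).
Step 3: fns[1]() looks up t at call time and finds 2. This is the late binding gotcha. result = 2

The answer is 2.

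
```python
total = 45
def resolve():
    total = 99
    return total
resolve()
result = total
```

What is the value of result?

Step 1: total = 45 globally.
Step 2: resolve() creates a LOCAL total = 99 (no global keyword!).
Step 3: The global total is unchanged. result = 45

The answer is 45.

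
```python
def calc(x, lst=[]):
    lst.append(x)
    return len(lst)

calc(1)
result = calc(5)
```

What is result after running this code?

Step 1: Mutable default list persists between calls.
Step 2: First call: lst = [1], len = 1. Second call: lst = [1, 5], len = 2.
Step 3: result = 2

The answer is 2.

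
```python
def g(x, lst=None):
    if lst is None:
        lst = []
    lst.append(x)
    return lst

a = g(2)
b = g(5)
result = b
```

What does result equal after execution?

Step 1: None default with guard creates a NEW list each call.
Step 2: a = [2] (fresh list). b = [5] (another fresh list).
Step 3: result = [5] (this is the fix for mutable default)

The answer is [5].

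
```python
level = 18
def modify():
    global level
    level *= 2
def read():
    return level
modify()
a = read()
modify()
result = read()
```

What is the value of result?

Step 1: level = 18.
Step 2: First modify(): level = 18 * 2 = 36.
Step 3: Second modify(): level = 36 * 2 = 72.
Step 4: read() returns 72

The answer is 72.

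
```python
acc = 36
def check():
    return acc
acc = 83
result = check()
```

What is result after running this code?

Step 1: acc is first set to 36, then reassigned to 83.
Step 2: check() is called after the reassignment, so it looks up the current global acc = 83.
Step 3: result = 83

The answer is 83.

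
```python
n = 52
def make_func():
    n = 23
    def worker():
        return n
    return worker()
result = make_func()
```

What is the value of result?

Step 1: n = 52 globally, but make_func() defines n = 23 locally.
Step 2: worker() looks up n. Not in local scope, so checks enclosing scope (make_func) and finds n = 23.
Step 3: result = 23

The answer is 23.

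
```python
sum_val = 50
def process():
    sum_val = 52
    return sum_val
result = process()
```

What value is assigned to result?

Step 1: Global sum_val = 50.
Step 2: process() creates local sum_val = 52, shadowing the global.
Step 3: Returns local sum_val = 52. result = 52

The answer is 52.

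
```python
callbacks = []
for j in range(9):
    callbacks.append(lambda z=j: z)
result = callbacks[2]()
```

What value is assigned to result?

Step 1: Default argument z=j captures j's value at each iteration.
Step 2: callbacks[2] captured z = 2 when j was 2.
Step 3: result = 2

The answer is 2.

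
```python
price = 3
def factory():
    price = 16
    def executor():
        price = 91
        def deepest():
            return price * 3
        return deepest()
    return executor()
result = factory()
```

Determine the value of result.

Step 1: deepest() looks up price through LEGB: not local, finds price = 91 in enclosing executor().
Step 2: Returns 91 * 3 = 273.
Step 3: result = 273

The answer is 273.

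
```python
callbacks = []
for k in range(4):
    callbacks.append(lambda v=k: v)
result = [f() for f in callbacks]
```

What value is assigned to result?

Step 1: Default arg v=k captures k at each iteration.
Step 2: Each lambda has its own default: 0, 1, ..., 3.
Step 3: result = [0, 1, 2, 3]

The answer is [0, 1, 2, 3].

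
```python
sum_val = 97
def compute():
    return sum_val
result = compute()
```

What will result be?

Step 1: sum_val = 97 is defined in the global scope.
Step 2: compute() looks up sum_val. No local sum_val exists, so Python checks the global scope via LEGB rule and finds sum_val = 97.
Step 3: result = 97

The answer is 97.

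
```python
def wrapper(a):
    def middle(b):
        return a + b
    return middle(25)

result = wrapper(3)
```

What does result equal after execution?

Step 1: wrapper(3) passes a = 3.
Step 2: middle(25) has b = 25, reads a = 3 from enclosing.
Step 3: result = 3 + 25 = 28

The answer is 28.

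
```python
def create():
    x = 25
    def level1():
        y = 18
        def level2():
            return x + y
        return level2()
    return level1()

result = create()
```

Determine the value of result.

Step 1: x = 25 in create. y = 18 in level1.
Step 2: level2() reads x = 25 and y = 18 from enclosing scopes.
Step 3: result = 25 + 18 = 43

The answer is 43.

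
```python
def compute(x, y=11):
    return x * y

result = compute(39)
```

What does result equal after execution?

Step 1: compute(39) uses default y = 11.
Step 2: Returns 39 * 11 = 429.
Step 3: result = 429

The answer is 429.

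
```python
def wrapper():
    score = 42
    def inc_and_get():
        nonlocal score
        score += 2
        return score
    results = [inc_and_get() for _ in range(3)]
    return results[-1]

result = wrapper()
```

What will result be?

Step 1: score = 42.
Step 2: Three calls to inc_and_get(), each adding 2.
Step 3: Last value = 42 + 2 * 3 = 48

The answer is 48.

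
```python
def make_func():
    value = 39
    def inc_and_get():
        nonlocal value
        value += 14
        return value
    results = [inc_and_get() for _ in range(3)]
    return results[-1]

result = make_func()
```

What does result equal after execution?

Step 1: value = 39.
Step 2: Three calls to inc_and_get(), each adding 14.
Step 3: Last value = 39 + 14 * 3 = 81

The answer is 81.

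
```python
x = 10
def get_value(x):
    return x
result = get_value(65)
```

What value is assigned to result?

Step 1: Global x = 10.
Step 2: get_value(65) takes parameter x = 65, which shadows the global.
Step 3: result = 65

The answer is 65.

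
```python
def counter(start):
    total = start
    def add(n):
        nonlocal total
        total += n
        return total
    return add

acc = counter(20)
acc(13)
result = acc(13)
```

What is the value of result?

Step 1: counter(20) creates closure with total = 20.
Step 2: First acc(13): total = 20 + 13 = 33.
Step 3: Second acc(13): total = 33 + 13 = 46. result = 46

The answer is 46.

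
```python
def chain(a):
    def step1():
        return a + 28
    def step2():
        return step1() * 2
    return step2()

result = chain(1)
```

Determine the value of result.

Step 1: chain(1) captures a = 1.
Step 2: step2() calls step1() which returns 1 + 28 = 29.
Step 3: step2() returns 29 * 2 = 58

The answer is 58.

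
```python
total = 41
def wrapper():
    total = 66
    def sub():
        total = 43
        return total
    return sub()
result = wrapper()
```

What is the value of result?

Step 1: Three scopes define total: global (41), wrapper (66), sub (43).
Step 2: sub() has its own local total = 43, which shadows both enclosing and global.
Step 3: result = 43 (local wins in LEGB)

The answer is 43.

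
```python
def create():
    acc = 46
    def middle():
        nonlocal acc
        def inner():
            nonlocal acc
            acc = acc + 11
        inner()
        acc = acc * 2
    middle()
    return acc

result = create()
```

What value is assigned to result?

Step 1: acc = 46.
Step 2: inner() adds 11: acc = 46 + 11 = 57.
Step 3: middle() doubles: acc = 57 * 2 = 114.
Step 4: result = 114

The answer is 114.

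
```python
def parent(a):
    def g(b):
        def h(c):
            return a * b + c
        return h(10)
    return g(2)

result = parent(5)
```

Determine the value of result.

Step 1: a = 5, b = 2, c = 10.
Step 2: h() computes a * b + c = 5 * 2 + 10 = 20.
Step 3: result = 20

The answer is 20.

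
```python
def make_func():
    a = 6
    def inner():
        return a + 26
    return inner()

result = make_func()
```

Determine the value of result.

Step 1: make_func() defines a = 6.
Step 2: inner() reads a = 6 from enclosing scope, returns 6 + 26 = 32.
Step 3: result = 32

The answer is 32.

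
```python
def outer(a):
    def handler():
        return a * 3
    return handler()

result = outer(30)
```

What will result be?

Step 1: outer(30) binds parameter a = 30.
Step 2: handler() accesses a = 30 from enclosing scope.
Step 3: result = 30 * 3 = 90

The answer is 90.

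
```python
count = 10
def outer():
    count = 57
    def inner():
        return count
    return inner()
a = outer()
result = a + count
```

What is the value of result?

Step 1: outer() has local count = 57. inner() reads from enclosing.
Step 2: outer() returns 57. Global count = 10 unchanged.
Step 3: result = 57 + 10 = 67

The answer is 67.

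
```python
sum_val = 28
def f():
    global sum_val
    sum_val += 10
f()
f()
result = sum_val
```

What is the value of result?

Step 1: sum_val = 28.
Step 2: First f(): sum_val = 28 + 10 = 38.
Step 3: Second f(): sum_val = 38 + 10 = 48. result = 48

The answer is 48.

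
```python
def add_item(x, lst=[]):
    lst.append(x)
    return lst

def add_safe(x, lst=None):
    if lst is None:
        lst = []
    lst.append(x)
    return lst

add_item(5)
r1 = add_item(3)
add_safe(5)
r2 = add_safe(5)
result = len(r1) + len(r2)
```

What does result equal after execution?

Step 1: add_item shares mutable default: after 2 calls, lst = [5, 3], len = 2.
Step 2: add_safe creates fresh list each time: r2 = [5], len = 1.
Step 3: result = 2 + 1 = 3

The answer is 3.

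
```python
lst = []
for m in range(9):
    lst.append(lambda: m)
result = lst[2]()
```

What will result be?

Step 1: The loop creates 9 lambdas, all referencing the same variable m.
Step 2: After the loop, m = 8 (final value).
Step 3: lst[2]() looks up m at call time and finds 8. This is the late binding gotcha. result = 8

The answer is 8.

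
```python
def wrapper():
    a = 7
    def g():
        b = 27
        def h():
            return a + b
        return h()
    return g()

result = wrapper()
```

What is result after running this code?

Step 1: wrapper() defines a = 7. g() defines b = 27.
Step 2: h() accesses both from enclosing scopes: a = 7, b = 27.
Step 3: result = 7 + 27 = 34

The answer is 34.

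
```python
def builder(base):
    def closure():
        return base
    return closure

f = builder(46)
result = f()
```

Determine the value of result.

Step 1: builder(46) creates closure capturing base = 46.
Step 2: f() returns the captured base = 46.
Step 3: result = 46

The answer is 46.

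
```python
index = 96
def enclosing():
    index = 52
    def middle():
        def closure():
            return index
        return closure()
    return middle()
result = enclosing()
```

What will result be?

Step 1: enclosing() defines index = 52. middle() and closure() have no local index.
Step 2: closure() checks local (none), enclosing middle() (none), enclosing enclosing() and finds index = 52.
Step 3: result = 52

The answer is 52.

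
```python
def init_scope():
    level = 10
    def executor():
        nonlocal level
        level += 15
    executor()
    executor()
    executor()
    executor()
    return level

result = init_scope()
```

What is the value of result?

Step 1: level starts at 10.
Step 2: executor() is called 4 times, each adding 15.
Step 3: level = 10 + 15 * 4 = 70

The answer is 70.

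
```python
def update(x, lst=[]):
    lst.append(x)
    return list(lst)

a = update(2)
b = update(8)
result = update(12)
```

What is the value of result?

Step 1: Default list is shared. list() creates copies for return values.
Step 2: Internal list grows: [2] -> [2, 8] -> [2, 8, 12].
Step 3: result = [2, 8, 12]

The answer is [2, 8, 12].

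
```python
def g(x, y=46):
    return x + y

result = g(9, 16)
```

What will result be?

Step 1: g(9, 16) overrides default y with 16.
Step 2: Returns 9 + 16 = 25.
Step 3: result = 25

The answer is 25.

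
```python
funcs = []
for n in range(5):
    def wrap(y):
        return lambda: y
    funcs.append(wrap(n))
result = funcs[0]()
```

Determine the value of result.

Step 1: wrap(n) creates a new scope capturing y = n at call time.
Step 2: funcs[0] = wrap(0), so its lambda captures y = 0.
Step 3: result = 0 (closure factory fixes late binding)

The answer is 0.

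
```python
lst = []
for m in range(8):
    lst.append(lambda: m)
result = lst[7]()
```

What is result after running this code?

Step 1: The loop creates 8 lambdas, all referencing the same variable m.
Step 2: After the loop, m = 7 (final value).
Step 3: lst[7]() looks up m at call time and finds 7. This is the late binding gotcha. result = 7

The answer is 7.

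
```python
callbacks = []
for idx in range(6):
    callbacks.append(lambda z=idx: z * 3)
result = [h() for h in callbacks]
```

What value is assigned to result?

Step 1: Default arg z=idx captures idx at each iteration.
Step 2: callbacks[k] has z defaulting to k, returns k * 3.
Step 3: result = [0, 3, 6, 9, 12, 15]

The answer is [0, 3, 6, 9, 12, 15].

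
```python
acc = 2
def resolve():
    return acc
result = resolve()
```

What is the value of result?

Step 1: acc = 2 is defined in the global scope.
Step 2: resolve() looks up acc. No local acc exists, so Python checks the global scope via LEGB rule and finds acc = 2.
Step 3: result = 2

The answer is 2.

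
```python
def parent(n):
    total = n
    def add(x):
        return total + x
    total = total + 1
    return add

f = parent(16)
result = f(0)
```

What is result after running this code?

Step 1: parent(16) sets total = 16, then total = 16 + 1 = 17.
Step 2: Closures capture by reference, so add sees total = 17.
Step 3: f(0) returns 17 + 0 = 17

The answer is 17.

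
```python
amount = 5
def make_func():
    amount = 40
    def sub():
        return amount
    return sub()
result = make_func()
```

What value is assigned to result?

Step 1: amount = 5 globally, but make_func() defines amount = 40 locally.
Step 2: sub() looks up amount. Not in local scope, so checks enclosing scope (make_func) and finds amount = 40.
Step 3: result = 40

The answer is 40.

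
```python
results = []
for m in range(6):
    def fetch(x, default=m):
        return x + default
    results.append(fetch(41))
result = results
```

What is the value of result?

Step 1: Default argument default=m is evaluated at function definition time.
Step 2: Each iteration creates fetch with default = current m value.
Step 3: fetch(41) returns 41 + default. results = [41, 42, 43, 44, 45, 46]

The answer is [41, 42, 43, 44, 45, 46].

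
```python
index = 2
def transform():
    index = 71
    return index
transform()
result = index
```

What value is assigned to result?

Step 1: Global index = 2.
Step 2: transform() creates local index = 71 (shadow, not modification).
Step 3: After transform() returns, global index is unchanged. result = 2

The answer is 2.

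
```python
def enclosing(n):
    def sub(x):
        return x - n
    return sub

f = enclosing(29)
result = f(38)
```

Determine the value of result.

Step 1: enclosing(29) creates a closure capturing n = 29.
Step 2: f(38) computes 38 - 29 = 9.
Step 3: result = 9

The answer is 9.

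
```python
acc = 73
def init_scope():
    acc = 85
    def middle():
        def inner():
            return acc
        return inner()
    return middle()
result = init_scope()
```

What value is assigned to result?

Step 1: init_scope() defines acc = 85. middle() and inner() have no local acc.
Step 2: inner() checks local (none), enclosing middle() (none), enclosing init_scope() and finds acc = 85.
Step 3: result = 85

The answer is 85.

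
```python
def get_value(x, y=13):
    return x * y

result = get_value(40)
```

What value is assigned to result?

Step 1: get_value(40) uses default y = 13.
Step 2: Returns 40 * 13 = 520.
Step 3: result = 520

The answer is 520.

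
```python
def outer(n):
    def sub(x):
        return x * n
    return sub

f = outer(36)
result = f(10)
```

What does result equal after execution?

Step 1: outer(36) creates a closure capturing n = 36.
Step 2: f(10) computes 10 * 36 = 360.
Step 3: result = 360

The answer is 360.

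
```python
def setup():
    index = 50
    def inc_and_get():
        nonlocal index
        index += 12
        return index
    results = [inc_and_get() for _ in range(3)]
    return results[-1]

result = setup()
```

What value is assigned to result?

Step 1: index = 50.
Step 2: Three calls to inc_and_get(), each adding 12.
Step 3: Last value = 50 + 12 * 3 = 86

The answer is 86.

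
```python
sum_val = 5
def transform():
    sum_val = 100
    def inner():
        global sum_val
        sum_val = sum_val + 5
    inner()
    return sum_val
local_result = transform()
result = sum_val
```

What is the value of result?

Step 1: Global sum_val = 5. transform() creates local sum_val = 100.
Step 2: inner() declares global sum_val and adds 5: global sum_val = 5 + 5 = 10.
Step 3: transform() returns its local sum_val = 100 (unaffected by inner).
Step 4: result = global sum_val = 10

The answer is 10.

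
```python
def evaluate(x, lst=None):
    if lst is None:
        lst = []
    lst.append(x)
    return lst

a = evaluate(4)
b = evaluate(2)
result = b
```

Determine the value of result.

Step 1: None default with guard creates a NEW list each call.
Step 2: a = [4] (fresh list). b = [2] (another fresh list).
Step 3: result = [2] (this is the fix for mutable default)

The answer is [2].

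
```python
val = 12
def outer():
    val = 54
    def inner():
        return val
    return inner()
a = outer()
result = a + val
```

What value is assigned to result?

Step 1: outer() has local val = 54. inner() reads from enclosing.
Step 2: outer() returns 54. Global val = 12 unchanged.
Step 3: result = 54 + 12 = 66

The answer is 66.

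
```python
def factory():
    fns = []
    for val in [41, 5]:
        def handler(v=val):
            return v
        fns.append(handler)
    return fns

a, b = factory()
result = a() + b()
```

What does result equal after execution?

Step 1: Default argument v=val captures val at each iteration.
Step 2: a() returns 41 (captured at first iteration), b() returns 5 (captured at second).
Step 3: result = 41 + 5 = 46

The answer is 46.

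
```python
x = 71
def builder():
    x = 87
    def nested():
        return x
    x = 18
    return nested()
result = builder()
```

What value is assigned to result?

Step 1: builder() sets x = 87, then later x = 18.
Step 2: nested() is called after x is reassigned to 18. Closures capture variables by reference, not by value.
Step 3: result = 18

The answer is 18.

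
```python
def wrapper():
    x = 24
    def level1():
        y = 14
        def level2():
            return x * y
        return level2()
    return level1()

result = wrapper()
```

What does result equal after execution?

Step 1: x = 24 in wrapper. y = 14 in level1.
Step 2: level2() reads x = 24 and y = 14 from enclosing scopes.
Step 3: result = 24 * 14 = 336

The answer is 336.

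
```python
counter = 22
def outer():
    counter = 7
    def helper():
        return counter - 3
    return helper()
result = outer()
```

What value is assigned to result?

Step 1: outer() shadows global counter with counter = 7.
Step 2: helper() finds counter = 7 in enclosing scope, computes 7 - 3 = 4.
Step 3: result = 4

The answer is 4.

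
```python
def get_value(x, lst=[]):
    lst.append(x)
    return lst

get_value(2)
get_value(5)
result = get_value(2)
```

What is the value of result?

Step 1: Mutable default argument gotcha! The list [] is created once.
Step 2: Each call appends to the SAME list: [2], [2, 5], [2, 5, 2].
Step 3: result = [2, 5, 2]

The answer is [2, 5, 2].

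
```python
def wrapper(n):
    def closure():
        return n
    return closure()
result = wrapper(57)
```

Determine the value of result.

Step 1: wrapper(57) binds parameter n = 57.
Step 2: closure() looks up n in enclosing scope and finds the parameter n = 57.
Step 3: result = 57

The answer is 57.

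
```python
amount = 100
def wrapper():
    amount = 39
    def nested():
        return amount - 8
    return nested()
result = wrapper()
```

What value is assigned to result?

Step 1: wrapper() shadows global amount with amount = 39.
Step 2: nested() finds amount = 39 in enclosing scope, computes 39 - 8 = 31.
Step 3: result = 31

The answer is 31.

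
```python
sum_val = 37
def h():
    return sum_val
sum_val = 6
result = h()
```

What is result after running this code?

Step 1: sum_val is first set to 37, then reassigned to 6.
Step 2: h() is called after the reassignment, so it looks up the current global sum_val = 6.
Step 3: result = 6

The answer is 6.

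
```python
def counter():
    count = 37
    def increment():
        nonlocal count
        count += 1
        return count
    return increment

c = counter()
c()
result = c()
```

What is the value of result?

Step 1: counter() creates closure with count = 37.
Step 2: Each c() call increments count via nonlocal. After 2 calls: 37 + 2 = 39.
Step 3: result = 39

The answer is 39.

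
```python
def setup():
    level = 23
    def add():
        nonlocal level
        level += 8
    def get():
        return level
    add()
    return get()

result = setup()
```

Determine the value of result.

Step 1: level = 23. add() modifies it via nonlocal, get() reads it.
Step 2: add() makes level = 23 + 8 = 31.
Step 3: get() returns 31. result = 31

The answer is 31.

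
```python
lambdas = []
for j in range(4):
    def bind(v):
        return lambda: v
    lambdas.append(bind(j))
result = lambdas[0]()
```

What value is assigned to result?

Step 1: bind(j) creates a new scope capturing v = j at call time.
Step 2: lambdas[0] = bind(0), so its lambda captures v = 0.
Step 3: result = 0 (closure factory fixes late binding)

The answer is 0.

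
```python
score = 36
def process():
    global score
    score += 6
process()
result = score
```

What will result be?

Step 1: score = 36 globally.
Step 2: process() modifies global score: score += 6 = 42.
Step 3: result = 42

The answer is 42.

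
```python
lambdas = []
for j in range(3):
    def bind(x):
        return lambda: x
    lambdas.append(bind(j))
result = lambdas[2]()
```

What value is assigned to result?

Step 1: bind(j) creates a new scope capturing x = j at call time.
Step 2: lambdas[2] = bind(2), so its lambda captures x = 2.
Step 3: result = 2 (closure factory fixes late binding)

The answer is 2.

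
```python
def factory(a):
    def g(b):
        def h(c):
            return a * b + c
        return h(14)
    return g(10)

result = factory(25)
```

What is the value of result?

Step 1: a = 25, b = 10, c = 14.
Step 2: h() computes a * b + c = 25 * 10 + 14 = 264.
Step 3: result = 264

The answer is 264.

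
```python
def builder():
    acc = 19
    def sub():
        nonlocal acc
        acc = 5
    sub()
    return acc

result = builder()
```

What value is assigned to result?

Step 1: builder() sets acc = 19.
Step 2: sub() uses nonlocal to reassign acc = 5.
Step 3: result = 5

The answer is 5.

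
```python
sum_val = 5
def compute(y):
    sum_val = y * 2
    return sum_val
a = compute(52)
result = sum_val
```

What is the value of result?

Step 1: Global sum_val = 5.
Step 2: compute(52) creates local sum_val = 52 * 2 = 104.
Step 3: Global sum_val unchanged because no global keyword. result = 5

The answer is 5.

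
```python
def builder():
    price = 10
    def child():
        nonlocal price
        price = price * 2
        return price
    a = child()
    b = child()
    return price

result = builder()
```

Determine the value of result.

Step 1: price starts at 10.
Step 2: First child(): price = 10 * 2 = 20.
Step 3: Second child(): price = 20 * 2 = 40.
Step 4: result = 40

The answer is 40.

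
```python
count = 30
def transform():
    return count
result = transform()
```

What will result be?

Step 1: count = 30 is defined in the global scope.
Step 2: transform() looks up count. No local count exists, so Python checks the global scope via LEGB rule and finds count = 30.
Step 3: result = 30

The answer is 30.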